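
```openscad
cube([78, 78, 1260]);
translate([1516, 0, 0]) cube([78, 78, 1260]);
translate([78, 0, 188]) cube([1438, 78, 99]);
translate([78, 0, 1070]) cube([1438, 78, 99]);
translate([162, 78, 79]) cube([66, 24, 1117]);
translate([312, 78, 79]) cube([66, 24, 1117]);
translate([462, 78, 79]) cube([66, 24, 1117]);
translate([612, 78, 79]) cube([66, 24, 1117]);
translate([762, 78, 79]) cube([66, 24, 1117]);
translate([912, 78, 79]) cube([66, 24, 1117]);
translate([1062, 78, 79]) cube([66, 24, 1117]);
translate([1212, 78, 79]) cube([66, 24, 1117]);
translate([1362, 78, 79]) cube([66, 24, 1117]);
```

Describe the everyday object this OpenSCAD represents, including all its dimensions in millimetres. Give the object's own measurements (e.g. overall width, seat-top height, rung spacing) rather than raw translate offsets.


A fence section. Two 78×78 mm posts, 1260 mm tall, stand on the floor with a clear span of 1438 mm between their inner faces. Two horizontal rails of 78×99 mm section span the gap between the posts with their undersides at z = 188 mm and z = 1070 mm, flush with the posts' −y face. 9 pickets, each 66 mm wide, 24 mm thick and 1117 mm tall, are fixed to the +y face of the rails with their bottoms at z = 79 mm, spaced across the span with a 84 mm gap after the −x post and between neighbouring pickets, with 88 mm left before the +x post.


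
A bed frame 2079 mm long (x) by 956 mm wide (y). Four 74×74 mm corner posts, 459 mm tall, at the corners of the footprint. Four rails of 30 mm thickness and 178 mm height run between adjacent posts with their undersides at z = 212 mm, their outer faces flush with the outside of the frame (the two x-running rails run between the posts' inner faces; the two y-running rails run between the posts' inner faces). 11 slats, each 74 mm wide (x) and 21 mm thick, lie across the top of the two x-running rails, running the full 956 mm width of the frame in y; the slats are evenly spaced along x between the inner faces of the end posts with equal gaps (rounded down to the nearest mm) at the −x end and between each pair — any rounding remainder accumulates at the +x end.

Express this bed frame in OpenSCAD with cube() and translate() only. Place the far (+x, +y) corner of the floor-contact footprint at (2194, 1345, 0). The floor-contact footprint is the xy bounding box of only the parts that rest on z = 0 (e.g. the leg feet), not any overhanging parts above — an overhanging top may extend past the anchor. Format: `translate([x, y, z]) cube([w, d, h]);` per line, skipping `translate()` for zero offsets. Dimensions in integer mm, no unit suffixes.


translate([115, 389, 0]) cube([74, 74, 459]);
translate([115, 1271, 0]) cube([74, 74, 459]);
translate([2120, 389, 0]) cube([74, 74, 459]);
translate([2120, 1271, 0]) cube([74, 74, 459]);
translate([189, 389, 212]) cube([1931, 30, 178]);
translate([189, 1315, 212]) cube([1931, 30, 178]);
translate([115, 463, 212]) cube([30, 808, 178]);
translate([2164, 463, 212]) cube([30, 808, 178]);
translate([282, 389, 390]) cube([74, 956, 21]);
translate([449, 389, 390]) cube([74, 956, 21]);
translate([616, 389, 390]) cube([74, 956, 21]);
translate([783, 389, 390]) cube([74, 956, 21]);
translate([950, 389, 390]) cube([74, 956, 21]);
translate([1117, 389, 390]) cube([74, 956, 21]);
translate([1284, 389, 390]) cube([74, 956, 21]);
translate([1451, 389, 390]) cube([74, 956, 21]);
translate([1618, 389, 390]) cube([74, 956, 21]);
translate([1785, 389, 390]) cube([74, 956, 21]);
translate([1952, 389, 390]) cube([74, 956, 21]);


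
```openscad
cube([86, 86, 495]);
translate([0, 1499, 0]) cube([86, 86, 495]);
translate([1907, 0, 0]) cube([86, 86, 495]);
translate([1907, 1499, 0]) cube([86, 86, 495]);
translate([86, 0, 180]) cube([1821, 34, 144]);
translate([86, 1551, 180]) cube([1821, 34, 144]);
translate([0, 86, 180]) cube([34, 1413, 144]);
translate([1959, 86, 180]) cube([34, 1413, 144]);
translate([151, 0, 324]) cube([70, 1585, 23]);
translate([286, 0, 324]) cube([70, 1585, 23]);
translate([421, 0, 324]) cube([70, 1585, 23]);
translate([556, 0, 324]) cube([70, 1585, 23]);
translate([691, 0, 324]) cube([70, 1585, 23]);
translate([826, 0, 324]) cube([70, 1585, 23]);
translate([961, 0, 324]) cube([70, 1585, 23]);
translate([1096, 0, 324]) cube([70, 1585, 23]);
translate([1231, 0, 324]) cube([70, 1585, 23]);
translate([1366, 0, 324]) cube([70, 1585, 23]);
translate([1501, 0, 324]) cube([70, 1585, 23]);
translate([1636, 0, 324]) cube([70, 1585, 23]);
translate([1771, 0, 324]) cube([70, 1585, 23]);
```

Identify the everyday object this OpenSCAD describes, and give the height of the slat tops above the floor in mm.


A bed frame. The slat-top height is 347 mm.

Four posts, four rails, and a row of slats — a bed frame. Slats sit on the rails at z = 180 + 144 = 324; with slat thickness 23, the top is 347 mm.


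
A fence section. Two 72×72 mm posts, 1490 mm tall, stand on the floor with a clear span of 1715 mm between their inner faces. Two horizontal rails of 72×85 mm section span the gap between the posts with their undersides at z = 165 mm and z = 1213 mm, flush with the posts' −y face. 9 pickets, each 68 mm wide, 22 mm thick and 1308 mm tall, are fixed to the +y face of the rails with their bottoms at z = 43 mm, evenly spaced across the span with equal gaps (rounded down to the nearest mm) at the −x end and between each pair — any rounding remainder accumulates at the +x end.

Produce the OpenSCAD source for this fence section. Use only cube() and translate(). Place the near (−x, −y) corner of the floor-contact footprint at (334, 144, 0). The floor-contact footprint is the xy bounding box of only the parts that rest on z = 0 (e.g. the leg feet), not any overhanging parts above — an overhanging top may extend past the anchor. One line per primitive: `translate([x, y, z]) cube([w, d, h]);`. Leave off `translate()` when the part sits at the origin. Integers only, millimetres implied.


translate([334, 144, 0]) cube([72, 72, 1490]);
translate([2121, 144, 0]) cube([72, 72, 1490]);
translate([406, 144, 165]) cube([1715, 72, 85]);
translate([406, 144, 1213]) cube([1715, 72, 85]);
translate([516, 216, 43]) cube([68, 22, 1308]);
translate([694, 216, 43]) cube([68, 22, 1308]);
translate([872, 216, 43]) cube([68, 22, 1308]);
translate([1050, 216, 43]) cube([68, 22, 1308]);
translate([1228, 216, 43]) cube([68, 22, 1308]);
translate([1406, 216, 43]) cube([68, 22, 1308]);
translate([1584, 216, 43]) cube([68, 22, 1308]);
translate([1762, 216, 43]) cube([68, 22, 1308]);
translate([1940, 216, 43]) cube([68, 22, 1308]);


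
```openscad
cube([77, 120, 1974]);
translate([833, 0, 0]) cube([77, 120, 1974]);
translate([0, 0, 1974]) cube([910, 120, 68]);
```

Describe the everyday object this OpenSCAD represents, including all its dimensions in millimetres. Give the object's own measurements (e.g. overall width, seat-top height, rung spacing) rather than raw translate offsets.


A door frame. The clear opening is 756 mm wide and 1974 mm high. Two 77 mm wide jambs, 120 mm deep, stand either side of the opening from the floor to the top of the opening. A 68 mm thick head sits across the top of both jambs, spanning the full outside width of the frame.


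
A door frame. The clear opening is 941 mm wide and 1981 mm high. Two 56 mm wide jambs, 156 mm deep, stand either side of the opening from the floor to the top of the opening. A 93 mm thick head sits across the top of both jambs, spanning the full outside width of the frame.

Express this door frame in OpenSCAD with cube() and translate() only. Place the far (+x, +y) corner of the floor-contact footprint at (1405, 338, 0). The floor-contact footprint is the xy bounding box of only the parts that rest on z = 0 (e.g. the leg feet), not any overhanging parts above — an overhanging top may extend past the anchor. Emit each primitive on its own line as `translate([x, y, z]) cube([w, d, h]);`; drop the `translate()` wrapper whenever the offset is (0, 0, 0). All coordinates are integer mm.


translate([352, 182, 0]) cube([56, 156, 1981]);
translate([1349, 182, 0]) cube([56, 156, 1981]);
translate([352, 182, 1981]) cube([1053, 156, 93]);


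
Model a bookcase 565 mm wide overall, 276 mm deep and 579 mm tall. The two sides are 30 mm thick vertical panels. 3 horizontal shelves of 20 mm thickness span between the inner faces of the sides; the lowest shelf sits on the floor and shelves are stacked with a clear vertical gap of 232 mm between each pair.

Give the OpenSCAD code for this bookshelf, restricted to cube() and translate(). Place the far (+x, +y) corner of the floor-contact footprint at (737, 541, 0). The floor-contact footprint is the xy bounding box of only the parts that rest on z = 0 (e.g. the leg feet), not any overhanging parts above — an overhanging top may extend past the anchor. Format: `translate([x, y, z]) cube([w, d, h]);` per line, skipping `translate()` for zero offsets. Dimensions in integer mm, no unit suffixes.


translate([172, 265, 0]) cube([30, 276, 579]);
translate([707, 265, 0]) cube([30, 276, 579]);
translate([202, 265, 0]) cube([505, 276, 20]);
translate([202, 265, 252]) cube([505, 276, 20]);
translate([202, 265, 504]) cube([505, 276, 20]);


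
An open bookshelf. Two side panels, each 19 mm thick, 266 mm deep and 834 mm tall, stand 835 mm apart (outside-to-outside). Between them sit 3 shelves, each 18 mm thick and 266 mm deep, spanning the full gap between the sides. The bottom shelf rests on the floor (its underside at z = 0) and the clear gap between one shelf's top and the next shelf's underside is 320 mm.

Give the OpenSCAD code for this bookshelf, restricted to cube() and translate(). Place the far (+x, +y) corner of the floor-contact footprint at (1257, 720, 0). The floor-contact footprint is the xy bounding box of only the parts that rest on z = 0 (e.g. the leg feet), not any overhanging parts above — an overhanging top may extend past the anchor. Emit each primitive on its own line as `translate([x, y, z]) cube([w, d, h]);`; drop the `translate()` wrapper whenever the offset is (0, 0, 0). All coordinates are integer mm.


translate([422, 454, 0]) cube([19, 266, 834]);
translate([1238, 454, 0]) cube([19, 266, 834]);
translate([441, 454, 0]) cube([797, 266, 18]);
translate([441, 454, 338]) cube([797, 266, 18]);
translate([441, 454, 676]) cube([797, 266, 18]);


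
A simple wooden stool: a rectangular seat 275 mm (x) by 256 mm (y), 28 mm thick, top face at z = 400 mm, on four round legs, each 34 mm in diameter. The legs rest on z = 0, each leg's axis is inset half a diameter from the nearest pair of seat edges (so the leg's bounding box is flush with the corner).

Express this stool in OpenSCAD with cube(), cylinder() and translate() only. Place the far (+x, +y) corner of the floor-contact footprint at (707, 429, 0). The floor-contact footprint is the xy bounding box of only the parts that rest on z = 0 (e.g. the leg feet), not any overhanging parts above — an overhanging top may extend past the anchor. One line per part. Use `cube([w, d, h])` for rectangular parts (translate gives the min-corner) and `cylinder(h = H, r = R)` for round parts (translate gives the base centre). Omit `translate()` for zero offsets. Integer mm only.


translate([432, 173, 372]) cube([275, 256, 28]);
translate([449, 190, 0]) cylinder(h = 372, r = 17);
translate([690, 190, 0]) cylinder(h = 372, r = 17);
translate([449, 412, 0]) cylinder(h = 372, r = 17);
translate([690, 412, 0]) cylinder(h = 372, r = 17);


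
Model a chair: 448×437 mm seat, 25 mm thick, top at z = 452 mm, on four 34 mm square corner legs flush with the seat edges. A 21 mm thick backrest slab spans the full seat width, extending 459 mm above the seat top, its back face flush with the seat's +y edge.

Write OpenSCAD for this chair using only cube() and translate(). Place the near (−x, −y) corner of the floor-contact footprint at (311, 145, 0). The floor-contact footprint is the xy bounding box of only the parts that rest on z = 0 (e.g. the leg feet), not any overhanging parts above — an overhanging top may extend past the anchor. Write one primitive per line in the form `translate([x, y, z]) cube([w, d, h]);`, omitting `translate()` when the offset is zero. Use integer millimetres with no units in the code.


translate([311, 145, 427]) cube([448, 437, 25]);
translate([311, 145, 0]) cube([34, 34, 427]);
translate([725, 145, 0]) cube([34, 34, 427]);
translate([311, 548, 0]) cube([34, 34, 427]);
translate([725, 548, 0]) cube([34, 34, 427]);
translate([311, 561, 452]) cube([448, 21, 459]);


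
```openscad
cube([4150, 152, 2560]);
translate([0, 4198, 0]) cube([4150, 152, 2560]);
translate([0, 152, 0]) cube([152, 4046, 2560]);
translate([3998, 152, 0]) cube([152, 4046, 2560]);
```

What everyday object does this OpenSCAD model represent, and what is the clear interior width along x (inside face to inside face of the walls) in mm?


A house (or room) frame. The interior width is 3846 mm.

Four 2560 mm walls enclosing a rectangle with no floor or roof — a room or house frame. Outside width is 4150 mm and wall thickness is 152 mm, so the interior width is 4150 − 2 × 152 = 3846 mm.


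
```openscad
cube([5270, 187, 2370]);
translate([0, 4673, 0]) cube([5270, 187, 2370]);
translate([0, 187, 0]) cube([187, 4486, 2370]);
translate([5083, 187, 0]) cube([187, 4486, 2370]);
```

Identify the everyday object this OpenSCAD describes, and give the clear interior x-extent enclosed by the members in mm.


A house (or room) frame. The interior width is 4896 mm.

Four 2370 mm walls enclosing a rectangle with no floor or roof — a room or house frame. Outside width is 5270 mm and wall thickness is 187 mm, so the interior width is 5270 − 2 × 187 = 4896 mm.


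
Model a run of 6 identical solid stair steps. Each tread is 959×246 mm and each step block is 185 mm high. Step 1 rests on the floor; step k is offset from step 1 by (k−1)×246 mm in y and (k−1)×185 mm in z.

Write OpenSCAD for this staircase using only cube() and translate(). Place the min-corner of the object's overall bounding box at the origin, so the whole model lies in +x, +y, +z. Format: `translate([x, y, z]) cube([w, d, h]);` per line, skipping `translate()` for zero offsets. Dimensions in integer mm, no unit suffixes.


cube([959, 246, 185]);
translate([0, 246, 185]) cube([959, 246, 185]);
translate([0, 492, 370]) cube([959, 246, 185]);
translate([0, 738, 555]) cube([959, 246, 185]);
translate([0, 984, 740]) cube([959, 246, 185]);
translate([0, 1230, 925]) cube([959, 246, 185]);


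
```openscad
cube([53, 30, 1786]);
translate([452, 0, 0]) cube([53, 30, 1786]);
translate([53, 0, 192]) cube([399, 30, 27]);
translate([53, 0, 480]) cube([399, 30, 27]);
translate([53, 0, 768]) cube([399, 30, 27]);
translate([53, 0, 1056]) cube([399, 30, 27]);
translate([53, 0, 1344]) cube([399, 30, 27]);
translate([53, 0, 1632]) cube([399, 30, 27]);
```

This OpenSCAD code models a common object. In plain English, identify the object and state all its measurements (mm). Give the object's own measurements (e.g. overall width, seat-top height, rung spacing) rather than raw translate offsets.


A straight ladder. Two 53×30 mm vertical rails, 1786 mm tall, stand 505 mm apart (outside-to-outside) with their front faces coplanar on the −y side. 6 rungs, each 30 mm deep and 27 mm tall, span between the inner faces of the rails, front faces flush with the rails. The lowest rung's underside is at z = 192 mm and rungs are spaced 288 mm apart (underside to underside).


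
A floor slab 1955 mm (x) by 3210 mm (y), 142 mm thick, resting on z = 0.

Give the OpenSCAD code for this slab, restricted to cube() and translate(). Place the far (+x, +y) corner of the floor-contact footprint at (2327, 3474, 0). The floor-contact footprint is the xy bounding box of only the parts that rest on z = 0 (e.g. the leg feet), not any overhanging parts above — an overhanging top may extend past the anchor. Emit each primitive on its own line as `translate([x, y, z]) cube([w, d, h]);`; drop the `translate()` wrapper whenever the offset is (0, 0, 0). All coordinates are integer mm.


translate([372, 264, 0]) cube([1955, 3210, 142]);


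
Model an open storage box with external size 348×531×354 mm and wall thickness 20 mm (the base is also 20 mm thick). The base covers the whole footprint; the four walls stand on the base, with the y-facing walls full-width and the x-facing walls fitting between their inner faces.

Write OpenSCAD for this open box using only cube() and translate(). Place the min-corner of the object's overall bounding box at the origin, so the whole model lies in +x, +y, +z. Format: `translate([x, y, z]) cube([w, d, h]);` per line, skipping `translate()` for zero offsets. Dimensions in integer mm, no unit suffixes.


cube([348, 531, 20]);
translate([0, 0, 20]) cube([348, 20, 334]);
translate([0, 511, 20]) cube([348, 20, 334]);
translate([0, 20, 20]) cube([20, 491, 334]);
translate([328, 20, 20]) cube([20, 491, 334]);


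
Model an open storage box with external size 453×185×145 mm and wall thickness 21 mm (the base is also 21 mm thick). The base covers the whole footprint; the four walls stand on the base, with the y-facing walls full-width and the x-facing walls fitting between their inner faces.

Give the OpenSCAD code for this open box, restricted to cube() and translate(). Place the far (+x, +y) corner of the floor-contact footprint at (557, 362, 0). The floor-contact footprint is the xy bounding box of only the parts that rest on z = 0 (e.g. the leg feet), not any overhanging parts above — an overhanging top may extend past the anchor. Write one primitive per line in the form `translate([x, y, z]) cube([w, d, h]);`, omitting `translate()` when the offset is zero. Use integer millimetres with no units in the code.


translate([104, 177, 0]) cube([453, 185, 21]);
translate([104, 177, 21]) cube([453, 21, 124]);
translate([104, 341, 21]) cube([453, 21, 124]);
translate([104, 198, 21]) cube([21, 143, 124]);
translate([536, 198, 21]) cube([21, 143, 124]);


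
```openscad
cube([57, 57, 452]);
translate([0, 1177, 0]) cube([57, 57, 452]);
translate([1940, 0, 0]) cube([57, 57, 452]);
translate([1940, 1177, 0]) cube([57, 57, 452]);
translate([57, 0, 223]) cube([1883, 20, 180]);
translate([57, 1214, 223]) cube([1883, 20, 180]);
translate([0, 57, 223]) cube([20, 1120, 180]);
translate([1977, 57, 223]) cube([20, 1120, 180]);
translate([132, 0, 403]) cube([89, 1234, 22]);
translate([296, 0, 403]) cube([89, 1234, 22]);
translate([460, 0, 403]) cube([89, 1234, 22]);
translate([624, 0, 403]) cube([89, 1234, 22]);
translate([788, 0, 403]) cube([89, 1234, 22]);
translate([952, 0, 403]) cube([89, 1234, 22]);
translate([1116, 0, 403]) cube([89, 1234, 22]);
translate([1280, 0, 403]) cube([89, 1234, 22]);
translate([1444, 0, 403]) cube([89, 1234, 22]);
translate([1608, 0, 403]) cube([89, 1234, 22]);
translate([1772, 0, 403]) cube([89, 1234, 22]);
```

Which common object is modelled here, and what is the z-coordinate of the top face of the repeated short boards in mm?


A bed frame. The slat-top height is 425 mm.

Four posts, four rails, and a row of slats — a bed frame. Slats sit on the rails at z = 223 + 180 = 403; with slat thickness 22, the top is 425 mm.


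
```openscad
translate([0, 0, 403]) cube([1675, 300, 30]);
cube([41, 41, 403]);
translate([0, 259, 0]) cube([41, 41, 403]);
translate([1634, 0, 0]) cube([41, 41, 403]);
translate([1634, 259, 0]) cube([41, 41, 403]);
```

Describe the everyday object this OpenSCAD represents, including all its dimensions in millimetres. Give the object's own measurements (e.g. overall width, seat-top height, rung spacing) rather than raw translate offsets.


A bench: a 1675×300 mm seat slab, 30 mm thick, top at z = 433 mm, on four 41×41 mm square legs flush with the seat corners and standing on z = 0.


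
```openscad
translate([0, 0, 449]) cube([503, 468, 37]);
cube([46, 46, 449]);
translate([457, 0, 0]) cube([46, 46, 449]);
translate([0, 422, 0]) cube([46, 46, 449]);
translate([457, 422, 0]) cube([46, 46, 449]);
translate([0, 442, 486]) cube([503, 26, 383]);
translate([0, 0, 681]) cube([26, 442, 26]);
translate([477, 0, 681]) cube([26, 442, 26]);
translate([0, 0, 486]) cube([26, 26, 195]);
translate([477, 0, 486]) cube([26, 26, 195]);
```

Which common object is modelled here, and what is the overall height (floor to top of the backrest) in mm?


A chair. The overall height is 869 mm.

A slab on four corner posts with a tall panel at the back — a chair. The seat slab sits at z = 449 with thickness 37, and the 383 mm backrest starts at the seat top, so the overall height is 449 + 37 + 383 = 869 mm.


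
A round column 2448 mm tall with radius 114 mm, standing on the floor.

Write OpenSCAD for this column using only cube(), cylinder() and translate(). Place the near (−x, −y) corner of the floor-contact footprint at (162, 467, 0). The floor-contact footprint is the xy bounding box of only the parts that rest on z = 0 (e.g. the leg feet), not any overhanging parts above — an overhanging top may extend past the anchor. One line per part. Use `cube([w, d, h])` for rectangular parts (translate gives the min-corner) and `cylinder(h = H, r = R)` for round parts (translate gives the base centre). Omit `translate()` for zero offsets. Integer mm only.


translate([276, 581, 0]) cylinder(h = 2448, r = 114);


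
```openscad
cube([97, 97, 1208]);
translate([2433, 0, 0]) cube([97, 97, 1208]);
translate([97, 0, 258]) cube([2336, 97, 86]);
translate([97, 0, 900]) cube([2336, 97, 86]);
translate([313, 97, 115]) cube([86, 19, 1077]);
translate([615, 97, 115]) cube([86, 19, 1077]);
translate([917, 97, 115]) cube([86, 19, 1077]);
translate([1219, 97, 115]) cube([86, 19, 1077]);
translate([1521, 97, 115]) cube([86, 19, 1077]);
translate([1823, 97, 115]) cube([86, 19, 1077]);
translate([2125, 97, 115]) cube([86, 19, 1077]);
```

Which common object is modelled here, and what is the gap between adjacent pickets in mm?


A fence section. The picket gap is 216 mm.

Two posts, two rails, 7 pickets — a fence section. Span 2336 mm holds 7 pickets of 86 mm with 8 equal gaps: ⌊(2336 − 7·86) / 8⌋ = 216 mm.


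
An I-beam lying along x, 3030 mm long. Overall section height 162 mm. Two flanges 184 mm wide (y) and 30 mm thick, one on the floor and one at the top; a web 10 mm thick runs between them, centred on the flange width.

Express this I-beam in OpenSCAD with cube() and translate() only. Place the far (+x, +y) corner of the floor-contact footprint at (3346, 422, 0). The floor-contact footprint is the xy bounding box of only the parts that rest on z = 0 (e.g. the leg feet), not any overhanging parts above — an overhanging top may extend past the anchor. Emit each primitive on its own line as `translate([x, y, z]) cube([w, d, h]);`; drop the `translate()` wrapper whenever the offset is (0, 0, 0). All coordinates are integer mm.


translate([316, 238, 0]) cube([3030, 184, 30]);
translate([316, 325, 30]) cube([3030, 10, 102]);
translate([316, 238, 132]) cube([3030, 184, 30]);


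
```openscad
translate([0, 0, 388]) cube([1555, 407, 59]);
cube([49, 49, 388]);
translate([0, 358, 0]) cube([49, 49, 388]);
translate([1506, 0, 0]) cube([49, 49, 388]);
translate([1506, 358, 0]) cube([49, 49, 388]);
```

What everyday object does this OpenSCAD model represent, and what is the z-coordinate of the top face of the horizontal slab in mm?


A bench. The seat-top height is 447 mm.

A long slab on four corner posts — a bench. The slab sits at z = 388 with thickness 59, so the top is 388 + 59 = 447 mm.


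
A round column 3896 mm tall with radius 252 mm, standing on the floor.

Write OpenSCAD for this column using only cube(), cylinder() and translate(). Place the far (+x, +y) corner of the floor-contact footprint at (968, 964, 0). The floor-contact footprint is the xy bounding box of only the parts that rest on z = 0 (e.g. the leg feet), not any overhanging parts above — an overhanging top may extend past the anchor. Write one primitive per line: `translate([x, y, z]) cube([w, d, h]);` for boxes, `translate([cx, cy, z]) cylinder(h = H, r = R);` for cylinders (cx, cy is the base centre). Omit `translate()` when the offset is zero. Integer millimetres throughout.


translate([716, 712, 0]) cylinder(h = 3896, r = 252);


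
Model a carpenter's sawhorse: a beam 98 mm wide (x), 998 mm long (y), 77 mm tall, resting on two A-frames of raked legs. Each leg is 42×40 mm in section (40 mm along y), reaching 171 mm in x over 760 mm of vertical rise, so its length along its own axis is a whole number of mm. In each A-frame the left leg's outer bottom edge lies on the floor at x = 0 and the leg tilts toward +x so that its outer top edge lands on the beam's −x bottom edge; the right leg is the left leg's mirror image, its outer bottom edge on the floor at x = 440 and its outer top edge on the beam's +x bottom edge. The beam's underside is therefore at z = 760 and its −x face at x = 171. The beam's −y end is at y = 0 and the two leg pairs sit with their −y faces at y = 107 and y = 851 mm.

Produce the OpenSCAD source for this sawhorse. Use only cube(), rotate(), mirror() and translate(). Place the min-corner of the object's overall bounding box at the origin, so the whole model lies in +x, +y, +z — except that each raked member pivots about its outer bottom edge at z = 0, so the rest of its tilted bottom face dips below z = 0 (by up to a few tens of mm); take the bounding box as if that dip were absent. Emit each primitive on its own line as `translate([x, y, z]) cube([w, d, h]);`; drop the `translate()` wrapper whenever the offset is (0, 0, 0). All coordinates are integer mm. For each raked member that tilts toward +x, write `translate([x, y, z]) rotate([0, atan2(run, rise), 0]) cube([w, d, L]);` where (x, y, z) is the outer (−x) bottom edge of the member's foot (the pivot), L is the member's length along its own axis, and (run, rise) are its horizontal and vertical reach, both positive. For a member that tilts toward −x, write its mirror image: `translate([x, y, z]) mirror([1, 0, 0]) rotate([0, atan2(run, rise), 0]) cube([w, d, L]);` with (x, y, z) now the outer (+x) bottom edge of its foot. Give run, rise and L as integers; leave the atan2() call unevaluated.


translate([171, 0, 760]) cube([98, 998, 77]);
translate([0, 107, 0]) rotate([0, atan2(171, 760), 0]) cube([42, 40, 779]);
translate([440, 107, 0]) mirror([1, 0, 0]) rotate([0, atan2(171, 760), 0]) cube([42, 40, 779]);
translate([0, 851, 0]) rotate([0, atan2(171, 760), 0]) cube([42, 40, 779]);
translate([440, 851, 0]) mirror([1, 0, 0]) rotate([0, atan2(171, 760), 0]) cube([42, 40, 779]);


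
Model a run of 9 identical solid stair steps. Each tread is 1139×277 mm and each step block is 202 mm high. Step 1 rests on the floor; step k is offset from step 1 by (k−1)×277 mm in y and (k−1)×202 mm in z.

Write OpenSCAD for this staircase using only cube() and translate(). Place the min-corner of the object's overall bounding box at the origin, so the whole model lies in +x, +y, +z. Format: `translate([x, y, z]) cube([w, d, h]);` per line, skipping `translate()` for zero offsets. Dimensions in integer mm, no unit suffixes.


cube([1139, 277, 202]);
translate([0, 277, 202]) cube([1139, 277, 202]);
translate([0, 554, 404]) cube([1139, 277, 202]);
translate([0, 831, 606]) cube([1139, 277, 202]);
translate([0, 1108, 808]) cube([1139, 277, 202]);
translate([0, 1385, 1010]) cube([1139, 277, 202]);
translate([0, 1662, 1212]) cube([1139, 277, 202]);
translate([0, 1939, 1414]) cube([1139, 277, 202]);
translate([0, 2216, 1616]) cube([1139, 277, 202]);


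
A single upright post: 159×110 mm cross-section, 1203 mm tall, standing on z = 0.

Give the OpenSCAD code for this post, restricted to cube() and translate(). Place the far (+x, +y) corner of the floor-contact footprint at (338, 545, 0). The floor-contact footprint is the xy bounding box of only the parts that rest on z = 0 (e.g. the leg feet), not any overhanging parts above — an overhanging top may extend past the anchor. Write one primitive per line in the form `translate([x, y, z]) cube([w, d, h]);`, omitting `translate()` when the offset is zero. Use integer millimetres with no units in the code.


translate([179, 435, 0]) cube([159, 110, 1203]);


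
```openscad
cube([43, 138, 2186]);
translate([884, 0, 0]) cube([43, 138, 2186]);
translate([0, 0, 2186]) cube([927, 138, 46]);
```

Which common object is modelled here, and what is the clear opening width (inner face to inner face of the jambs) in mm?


A door frame. The clear opening width is 841 mm.

Two 2186 mm tall posts with a header on top — a door frame. The left jamb is 43 mm wide at x = 0; the right jamb starts at x = 884. The clear opening is 884 − 43 = 841 mm.


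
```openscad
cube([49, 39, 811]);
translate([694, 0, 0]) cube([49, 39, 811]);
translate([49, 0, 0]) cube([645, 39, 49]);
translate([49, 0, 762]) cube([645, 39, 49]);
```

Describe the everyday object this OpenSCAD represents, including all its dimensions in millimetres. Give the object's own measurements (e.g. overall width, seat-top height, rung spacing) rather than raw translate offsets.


A rectangular picture frame lying in the x–z plane (depth along y). The opening is 645 mm wide (x) by 713 mm tall (z), surrounded by a border 49 mm wide on all four sides. The frame is 39 mm deep and is made of two full-height vertical stiles with two horizontal rails fitted between them.


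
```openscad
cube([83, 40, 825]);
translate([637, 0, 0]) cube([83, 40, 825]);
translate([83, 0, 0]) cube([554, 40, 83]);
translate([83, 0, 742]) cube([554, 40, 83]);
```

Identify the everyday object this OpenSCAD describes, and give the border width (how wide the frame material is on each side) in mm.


A picture frame. The border width is 83 mm.

Four thin pieces enclosing a rectangular opening — a picture frame. The two full-height stiles are 825 mm tall; the top rail sits at z = 742 and is 83 mm tall, so the border above the opening is 825 − 742 = 83 mm, matching the stile x-width.


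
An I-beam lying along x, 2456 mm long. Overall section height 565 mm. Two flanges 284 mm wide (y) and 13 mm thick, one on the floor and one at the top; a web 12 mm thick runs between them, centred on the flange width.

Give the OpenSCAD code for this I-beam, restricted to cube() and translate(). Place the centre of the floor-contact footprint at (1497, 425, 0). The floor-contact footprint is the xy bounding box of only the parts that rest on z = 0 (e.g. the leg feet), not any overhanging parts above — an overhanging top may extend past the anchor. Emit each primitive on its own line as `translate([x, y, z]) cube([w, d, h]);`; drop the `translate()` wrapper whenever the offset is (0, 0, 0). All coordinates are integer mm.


translate([269, 283, 0]) cube([2456, 284, 13]);
translate([269, 419, 13]) cube([2456, 12, 539]);
translate([269, 283, 552]) cube([2456, 284, 13]);


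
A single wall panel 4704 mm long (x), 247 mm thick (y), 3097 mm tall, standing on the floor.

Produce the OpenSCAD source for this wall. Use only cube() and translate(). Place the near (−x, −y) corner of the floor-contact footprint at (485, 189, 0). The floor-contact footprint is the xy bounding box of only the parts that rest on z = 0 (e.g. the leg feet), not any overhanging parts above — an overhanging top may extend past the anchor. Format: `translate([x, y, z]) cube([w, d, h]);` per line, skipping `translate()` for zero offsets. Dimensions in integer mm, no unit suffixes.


translate([485, 189, 0]) cube([4704, 247, 3097]);


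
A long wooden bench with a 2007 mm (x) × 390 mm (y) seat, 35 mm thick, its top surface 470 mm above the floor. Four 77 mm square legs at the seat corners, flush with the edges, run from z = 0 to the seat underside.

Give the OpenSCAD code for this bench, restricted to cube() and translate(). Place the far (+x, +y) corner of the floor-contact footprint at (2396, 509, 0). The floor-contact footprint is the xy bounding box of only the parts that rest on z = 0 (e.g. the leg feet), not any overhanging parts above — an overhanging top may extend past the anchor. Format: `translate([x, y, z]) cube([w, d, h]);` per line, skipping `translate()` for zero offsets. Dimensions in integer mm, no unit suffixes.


translate([389, 119, 435]) cube([2007, 390, 35]);
translate([389, 119, 0]) cube([77, 77, 435]);
translate([389, 432, 0]) cube([77, 77, 435]);
translate([2319, 119, 0]) cube([77, 77, 435]);
translate([2319, 432, 0]) cube([77, 77, 435]);


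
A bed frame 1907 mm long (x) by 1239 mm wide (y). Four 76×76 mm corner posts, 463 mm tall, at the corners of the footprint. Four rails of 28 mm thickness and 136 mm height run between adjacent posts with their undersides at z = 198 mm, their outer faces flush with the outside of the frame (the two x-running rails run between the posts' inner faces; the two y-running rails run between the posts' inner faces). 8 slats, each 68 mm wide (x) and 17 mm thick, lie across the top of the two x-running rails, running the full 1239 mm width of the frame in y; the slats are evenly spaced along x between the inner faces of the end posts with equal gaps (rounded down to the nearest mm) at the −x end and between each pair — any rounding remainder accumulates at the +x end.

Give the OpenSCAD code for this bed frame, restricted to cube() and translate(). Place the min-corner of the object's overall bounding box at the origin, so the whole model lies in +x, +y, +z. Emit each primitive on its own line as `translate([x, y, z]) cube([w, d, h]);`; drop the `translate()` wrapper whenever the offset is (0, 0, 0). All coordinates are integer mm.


// slat z = rail_z + rail_h = 198 + 136 = 334
// slat gap = ⌊(1755 − 8·68) / 9⌋ = 134
cube([76, 76, 463]);
translate([0, 1163, 0]) cube([76, 76, 463]);
translate([1831, 0, 0]) cube([76, 76, 463]);
translate([1831, 1163, 0]) cube([76, 76, 463]);
translate([76, 0, 198]) cube([1755, 28, 136]);
translate([76, 1211, 198]) cube([1755, 28, 136]);
translate([0, 76, 198]) cube([28, 1087, 136]);
translate([1879, 76, 198]) cube([28, 1087, 136]);
translate([210, 0, 334]) cube([68, 1239, 17]);
translate([412, 0, 334]) cube([68, 1239, 17]);
translate([614, 0, 334]) cube([68, 1239, 17]);
translate([816, 0, 334]) cube([68, 1239, 17]);
translate([1018, 0, 334]) cube([68, 1239, 17]);
translate([1220, 0, 334]) cube([68, 1239, 17]);
translate([1422, 0, 334]) cube([68, 1239, 17]);
translate([1624, 0, 334]) cube([68, 1239, 17]);


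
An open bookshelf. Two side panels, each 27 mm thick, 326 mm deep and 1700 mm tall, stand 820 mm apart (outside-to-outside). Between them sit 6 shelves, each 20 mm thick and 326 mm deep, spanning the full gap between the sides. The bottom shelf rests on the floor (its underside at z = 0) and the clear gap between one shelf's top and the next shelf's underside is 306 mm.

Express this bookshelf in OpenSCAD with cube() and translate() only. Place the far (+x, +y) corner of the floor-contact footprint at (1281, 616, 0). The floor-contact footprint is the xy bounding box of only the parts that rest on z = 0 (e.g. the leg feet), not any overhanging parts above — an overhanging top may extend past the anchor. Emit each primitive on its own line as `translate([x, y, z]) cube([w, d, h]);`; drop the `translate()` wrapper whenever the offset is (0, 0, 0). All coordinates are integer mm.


translate([461, 290, 0]) cube([27, 326, 1700]);
translate([1254, 290, 0]) cube([27, 326, 1700]);
translate([488, 290, 0]) cube([766, 326, 20]);
translate([488, 290, 326]) cube([766, 326, 20]);
translate([488, 290, 652]) cube([766, 326, 20]);
translate([488, 290, 978]) cube([766, 326, 20]);
translate([488, 290, 1304]) cube([766, 326, 20]);
translate([488, 290, 1630]) cube([766, 326, 20]);


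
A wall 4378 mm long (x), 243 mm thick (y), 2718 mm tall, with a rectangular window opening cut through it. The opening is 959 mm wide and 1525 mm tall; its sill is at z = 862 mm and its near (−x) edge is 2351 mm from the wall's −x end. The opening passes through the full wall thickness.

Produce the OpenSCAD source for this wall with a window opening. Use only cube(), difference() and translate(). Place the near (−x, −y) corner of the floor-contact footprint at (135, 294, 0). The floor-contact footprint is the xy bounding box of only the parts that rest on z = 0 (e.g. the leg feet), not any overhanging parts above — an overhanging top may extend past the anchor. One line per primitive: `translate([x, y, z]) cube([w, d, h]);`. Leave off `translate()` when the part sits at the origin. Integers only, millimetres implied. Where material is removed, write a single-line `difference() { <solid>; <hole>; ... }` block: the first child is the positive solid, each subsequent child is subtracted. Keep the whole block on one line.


difference() { translate([135, 294, 0]) cube([4378, 243, 2718]); translate([2486, 294, 862]) cube([959, 243, 1525]); }


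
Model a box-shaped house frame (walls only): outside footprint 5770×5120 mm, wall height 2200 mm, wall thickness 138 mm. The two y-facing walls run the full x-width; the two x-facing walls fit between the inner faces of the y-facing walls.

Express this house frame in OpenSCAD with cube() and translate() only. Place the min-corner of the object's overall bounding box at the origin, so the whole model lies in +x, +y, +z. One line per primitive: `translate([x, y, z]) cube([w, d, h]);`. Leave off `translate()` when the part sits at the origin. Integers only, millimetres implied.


cube([5770, 138, 2200]);
translate([0, 4982, 0]) cube([5770, 138, 2200]);
translate([0, 138, 0]) cube([138, 4844, 2200]);
translate([5632, 138, 0]) cube([138, 4844, 2200]);


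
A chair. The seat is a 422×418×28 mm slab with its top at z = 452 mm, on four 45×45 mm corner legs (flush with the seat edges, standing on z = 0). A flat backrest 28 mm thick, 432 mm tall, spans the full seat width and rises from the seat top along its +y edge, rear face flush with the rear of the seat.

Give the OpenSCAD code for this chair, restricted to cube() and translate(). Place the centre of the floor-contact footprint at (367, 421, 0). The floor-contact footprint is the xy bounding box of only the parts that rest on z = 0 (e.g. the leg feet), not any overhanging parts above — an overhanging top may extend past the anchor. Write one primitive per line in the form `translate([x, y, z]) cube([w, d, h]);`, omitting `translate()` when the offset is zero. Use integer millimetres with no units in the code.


translate([156, 212, 424]) cube([422, 418, 28]);
translate([156, 212, 0]) cube([45, 45, 424]);
translate([533, 212, 0]) cube([45, 45, 424]);
translate([156, 585, 0]) cube([45, 45, 424]);
translate([533, 585, 0]) cube([45, 45, 424]);
translate([156, 602, 452]) cube([422, 28, 432]);


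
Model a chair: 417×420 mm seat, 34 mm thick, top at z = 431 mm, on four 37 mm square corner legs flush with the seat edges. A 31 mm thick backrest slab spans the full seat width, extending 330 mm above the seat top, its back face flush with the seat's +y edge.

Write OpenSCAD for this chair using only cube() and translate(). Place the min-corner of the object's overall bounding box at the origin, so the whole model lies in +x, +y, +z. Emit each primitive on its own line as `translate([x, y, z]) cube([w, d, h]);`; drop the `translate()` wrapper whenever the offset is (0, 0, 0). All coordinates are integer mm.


// leg_h = 431 - 34 = 397
translate([0, 0, 397]) cube([417, 420, 34]);
cube([37, 37, 397]);
translate([380, 0, 0]) cube([37, 37, 397]);
translate([0, 383, 0]) cube([37, 37, 397]);
translate([380, 383, 0]) cube([37, 37, 397]);
translate([0, 389, 431]) cube([417, 31, 330]);


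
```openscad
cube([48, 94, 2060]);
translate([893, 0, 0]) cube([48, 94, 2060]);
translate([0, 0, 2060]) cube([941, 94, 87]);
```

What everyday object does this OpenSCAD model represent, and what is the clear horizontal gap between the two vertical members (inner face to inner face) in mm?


A door frame. The clear opening width is 845 mm.

Two 2060 mm tall posts with a header on top — a door frame. The left jamb is 48 mm wide at x = 0; the right jamb starts at x = 893. The clear opening is 893 − 48 = 845 mm.
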